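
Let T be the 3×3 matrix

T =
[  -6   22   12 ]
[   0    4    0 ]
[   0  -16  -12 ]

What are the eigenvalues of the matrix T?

Set up det(λI - T) = 0.
Expanding the 3×3 determinant: p(λ) = λ^3 + 14λ^2 - 288.
Since p(-6) = 0, λ = -6 is a root.
Factor out (λ + 6): p(λ) = (λ + 6)·(λ^2 + 8λ - 48).
The quadratic factors as (λ + 12)·(λ - 4).
Eigenvalues: -12, -6, 4.

-12, -6, 4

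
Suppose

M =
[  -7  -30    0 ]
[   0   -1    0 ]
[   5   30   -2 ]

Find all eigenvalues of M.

Compute the characteristic polynomial p(λ) = det(λI - M).
Expanding along the first row, p(λ) = λ^3 + 10λ^2 + 23λ + 14.
Rational-root test: λ = -1 gives p(-1) = 0.
Dividing by (λ + 1) leaves λ^2 + 9λ + 14.
The quadratic factors as (λ + 7)·(λ + 2).
Eigenvalues: -7, -2, -1.

-7, -2, -1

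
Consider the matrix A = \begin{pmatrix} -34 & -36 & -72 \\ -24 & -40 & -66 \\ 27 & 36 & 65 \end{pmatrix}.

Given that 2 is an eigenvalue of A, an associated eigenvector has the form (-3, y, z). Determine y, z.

-3, 3

We need (A - 2I)v = 0.
A - 2I = [[-36, -36, -72], [-24, -42, -66], [27, 36, 63]].
Row 1: (-36)·-3 + (-36)·y + (-72)·z = 0
Row 2: (-24)·-3 + (-42)·y + (-66)·z = 0
Row 3: (27)·-3 + (36)·y + (63)·z = 0
Solving gives y = -3, z = 3.
Check: A·(-3, -3, 3) = (-6, -6, 6) = 2·(-3, -3, 3).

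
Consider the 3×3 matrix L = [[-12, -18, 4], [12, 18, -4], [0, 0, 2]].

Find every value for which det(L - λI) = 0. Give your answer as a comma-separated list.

0, 2, 6

Compute the characteristic polynomial p(s) = det(sI - L).
Expanding along the first row, p(s) = s^3 - 8s^2 + 12s.
Rational-root test: s = 0 gives p(0) = 0.
Factor out s: p(s) = s·(s^2 - 8s + 12).
The quadratic factors as (s - 2)·(s - 6).
Eigenvalues: 0, 2, 6.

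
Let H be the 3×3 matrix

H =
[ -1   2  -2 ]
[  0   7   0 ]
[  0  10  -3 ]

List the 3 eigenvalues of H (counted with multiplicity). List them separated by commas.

Compute the characteristic polynomial p(s) = det(sI - H).
Expanding the 3×3 determinant: p(s) = s^3 - 3s^2 - 25s - 21.
Rational-root test: s = -3 gives p(-3) = 0.
Dividing by (s + 3) leaves s^2 - 6s - 7.
The quadratic factors as (s + 1)·(s - 7).
Eigenvalues: -3, -1, 7.

-3, -1, 7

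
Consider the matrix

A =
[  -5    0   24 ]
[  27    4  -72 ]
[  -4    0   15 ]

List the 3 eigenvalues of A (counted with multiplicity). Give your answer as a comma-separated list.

3, 4, 7

The characteristic polynomial is p(s) = det(sI - A).
Expanding the 3×3 determinant: p(s) = s^3 - 14s^2 + 61s - 84.
Rational-root test: s = 4 gives p(4) = 0.
Dividing by (s - 4) leaves s^2 - 10s + 21.
The quadratic factors as (s - 3)·(s - 7).
Eigenvalues: 3, 4, 7.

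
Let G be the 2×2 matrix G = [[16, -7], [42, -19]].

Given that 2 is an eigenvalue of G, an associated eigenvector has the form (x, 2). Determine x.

1

We need (G - 2I)v = 0.
G - 2I = [[14, -7], [42, -21]].
Row 1: (14)·x + (-7)·2 = 0
Row 2: (42)·x + (-21)·2 = 0
Solving gives x = 1.
Check: G·(1, 2) = (2, 4) = 2·(1, 2).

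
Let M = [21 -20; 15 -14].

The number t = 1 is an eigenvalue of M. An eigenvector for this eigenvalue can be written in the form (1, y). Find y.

1

We need (M - 1I)v = 0.
M - 1I = [[20, -20], [15, -15]].
Row 1: (20)·1 + (-20)·y = 0
Row 2: (15)·1 + (-15)·y = 0
Solving gives y = 1.
Check: M·(1, 1) = (1, 1) = 1·(1, 1).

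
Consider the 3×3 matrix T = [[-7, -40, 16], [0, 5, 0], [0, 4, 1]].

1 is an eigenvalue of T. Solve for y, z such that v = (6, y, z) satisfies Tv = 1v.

0, 3

We need (T - 1I)v = 0.
T - 1I = [[-8, -40, 16], [0, 4, 0], [0, 4, 0]].
Row 1: (-8)·6 + (-40)·y + (16)·z = 0
Row 2: (0)·6 + (4)·y + (0)·z = 0
Row 3: (0)·6 + (4)·y + (0)·z = 0
Solving gives y = 0, z = 3.
Check: T·(6, 0, 3) = (6, 0, 3) = 1·(6, 0, 3).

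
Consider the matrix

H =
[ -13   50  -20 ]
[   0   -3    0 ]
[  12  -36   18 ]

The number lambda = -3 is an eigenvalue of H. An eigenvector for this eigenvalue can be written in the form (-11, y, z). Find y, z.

We need (H + 3I)v = 0.
H + 3I = [[-10, 50, -20], [0, 0, 0], [12, -36, 21]].
Row 1: (-10)·-11 + (50)·y + (-20)·z = 0
Row 2: (0)·-11 + (0)·y + (0)·z = 0
Row 3: (12)·-11 + (-36)·y + (21)·z = 0
Solving gives y = 1, z = 8.
Check: H·(-11, 1, 8) = (33, -3, -24) = -3·(-11, 1, 8).

1, 8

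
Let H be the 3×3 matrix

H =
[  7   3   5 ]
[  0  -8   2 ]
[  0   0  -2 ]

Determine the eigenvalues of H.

-8, -2, 7

H is upper triangular, so its eigenvalues are the diagonal entries.
Diagonal: 7, -8, -2.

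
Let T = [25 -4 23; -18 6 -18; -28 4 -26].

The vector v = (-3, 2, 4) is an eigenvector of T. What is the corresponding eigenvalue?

Compute Tv: T·(-3, 2, 4) = (9, -6, -12).
Since Tv = λv, compare component 1: 9 = λ·-3, so λ = -3.

-3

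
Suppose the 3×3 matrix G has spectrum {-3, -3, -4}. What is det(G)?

-36

det(G) is the product of the eigenvalues: (-3) · (-3) · (-4) = -36.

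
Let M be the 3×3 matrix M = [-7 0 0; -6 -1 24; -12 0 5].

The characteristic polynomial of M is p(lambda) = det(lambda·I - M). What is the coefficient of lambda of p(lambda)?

p(lambda) = lambda^3 + 3·lambda^2 - 33·lambda - 35.
The coefficient of lambda is -33.

-33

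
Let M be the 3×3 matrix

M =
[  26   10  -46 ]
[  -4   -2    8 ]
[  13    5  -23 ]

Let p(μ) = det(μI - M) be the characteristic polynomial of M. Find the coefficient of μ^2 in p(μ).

-1

The coefficient of μ^2 of det(μI - M) is −trace(M).
trace(M) = (26) + (-2) + (-23) = 1, so the coefficient is -1.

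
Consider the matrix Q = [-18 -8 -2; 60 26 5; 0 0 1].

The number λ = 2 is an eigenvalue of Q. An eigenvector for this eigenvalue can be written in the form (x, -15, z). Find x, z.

We need (Q - 2I)v = 0.
Q - 2I = [[-20, -8, -2], [60, 24, 5], [0, 0, -1]].
Row 1: (-20)·x + (-8)·-15 + (-2)·z = 0
Row 2: (60)·x + (24)·-15 + (5)·z = 0
Row 3: (0)·x + (0)·-15 + (-1)·z = 0
Solving gives x = 6, z = 0.
Check: Q·(6, -15, 0) = (12, -30, 0) = 2·(6, -15, 0).

6, 0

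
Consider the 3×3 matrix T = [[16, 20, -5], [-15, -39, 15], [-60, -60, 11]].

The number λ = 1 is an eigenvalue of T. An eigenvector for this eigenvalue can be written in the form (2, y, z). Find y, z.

-3, -6

We need (T - 1I)v = 0.
T - 1I = [[15, 20, -5], [-15, -40, 15], [-60, -60, 10]].
Row 1: (15)·2 + (20)·y + (-5)·z = 0
Row 2: (-15)·2 + (-40)·y + (15)·z = 0
Row 3: (-60)·2 + (-60)·y + (10)·z = 0
Solving gives y = -3, z = -6.
Check: T·(2, -3, -6) = (2, -3, -6) = 1·(2, -3, -6).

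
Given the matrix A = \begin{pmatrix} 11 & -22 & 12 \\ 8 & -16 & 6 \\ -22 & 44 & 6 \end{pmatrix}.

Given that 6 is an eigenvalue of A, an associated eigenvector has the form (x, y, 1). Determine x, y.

2, 1

We need (A - 6I)v = 0.
A - 6I = [[5, -22, 12], [8, -22, 6], [-22, 44, 0]].
Row 1: (5)·x + (-22)·y + (12)·1 = 0
Row 2: (8)·x + (-22)·y + (6)·1 = 0
Row 3: (-22)·x + (44)·y + (0)·1 = 0
Solving gives x = 2, y = 1.
Check: A·(2, 1, 1) = (12, 6, 6) = 6·(2, 1, 1).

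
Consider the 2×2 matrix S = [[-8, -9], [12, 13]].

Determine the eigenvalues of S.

1, 4

det(S - rI) = (-8 - r)(13 - r) - (-9)·(12) = r^2 - 5r + 4.
This factors as (r - 1)·(r - 4) = 0.
Eigenvalues: 1, 4.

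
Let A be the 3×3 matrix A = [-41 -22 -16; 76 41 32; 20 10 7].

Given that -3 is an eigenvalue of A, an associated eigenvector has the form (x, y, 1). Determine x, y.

We need (A + 3I)v = 0.
A + 3I = [[-38, -22, -16], [76, 44, 32], [20, 10, 10]].
Row 1: (-38)·x + (-22)·y + (-16)·1 = 0
Row 2: (76)·x + (44)·y + (32)·1 = 0
Row 3: (20)·x + (10)·y + (10)·1 = 0
Solving gives x = -1, y = 1.
Check: A·(-1, 1, 1) = (3, -3, -3) = -3·(-1, 1, 1).

-1, 1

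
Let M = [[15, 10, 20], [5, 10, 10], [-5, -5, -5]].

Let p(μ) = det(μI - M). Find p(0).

-250

p(0) = det(0·I − M) = det(−M) = (−1)^3·det(M).
det(M) = 250, so p(0) = -250.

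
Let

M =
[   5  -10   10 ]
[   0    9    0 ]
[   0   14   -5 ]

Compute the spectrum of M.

-5, 5, 9

Set up det(sI - M) = 0.
Cofactor expansion gives p(s) = s^3 - 9s^2 - 25s + 225.
Since p(5) = 0, s = 5 is a root.
Dividing by (s - 5) leaves s^2 - 4s - 45.
The quadratic factors as (s + 5)·(s - 9).
Eigenvalues: -5, 5, 9.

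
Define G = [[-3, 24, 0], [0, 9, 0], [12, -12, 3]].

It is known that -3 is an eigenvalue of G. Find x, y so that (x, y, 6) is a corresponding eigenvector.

We need (G + 3I)v = 0.
G + 3I = [[0, 24, 0], [0, 12, 0], [12, -12, 6]].
Row 1: (0)·x + (24)·y + (0)·6 = 0
Row 2: (0)·x + (12)·y + (0)·6 = 0
Row 3: (12)·x + (-12)·y + (6)·6 = 0
Solving gives x = -3, y = 0.
Check: G·(-3, 0, 6) = (9, 0, -18) = -3·(-3, 0, 6).

-3, 0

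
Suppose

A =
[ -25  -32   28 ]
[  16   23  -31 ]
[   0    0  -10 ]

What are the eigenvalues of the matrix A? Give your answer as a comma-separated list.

-10, -9, 7

The characteristic polynomial is p(λ) = det(λI - A).
Expanding the 3×3 determinant: p(λ) = λ^3 + 12λ^2 - 43λ - 630.
Since p(-9) = 0, λ = -9 is a root.
Factor out (λ + 9): p(λ) = (λ + 9)·(λ^2 + 3λ - 70).
The quadratic factors as (λ + 10)·(λ - 7).
Eigenvalues: -10, -9, 7.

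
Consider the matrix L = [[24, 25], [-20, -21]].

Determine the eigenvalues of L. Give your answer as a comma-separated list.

det(L - μI) = (24 - μ)(-21 - μ) - (25)·(-20) = μ^2 - 3μ - 4.
This factors as (μ + 1)·(μ - 4) = 0.
Eigenvalues: -1, 4.

-1, 4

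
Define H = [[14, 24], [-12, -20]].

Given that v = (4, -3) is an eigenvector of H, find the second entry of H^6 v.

First find the eigenvalue: Hv = (-16, 12) = -4·(4, -3), so λ = -4.
Then H^6 v = λ^6·v = (-4)^6·(4, -3) = 4096·(4, -3) = (16384, -12288).

-12288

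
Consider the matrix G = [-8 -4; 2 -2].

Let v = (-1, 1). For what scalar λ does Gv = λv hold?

-4

Compute Gv: G·(-1, 1) = (4, -4).
Since Gv = λv, compare component 1: 4 = λ·-1, so λ = -4.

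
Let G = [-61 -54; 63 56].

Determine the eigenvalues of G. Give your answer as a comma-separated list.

-7, 2

det(G - λI) = (-61 - λ)(56 - λ) - (-54)·(63) = λ^2 + 5λ - 14.
This factors as (λ + 7)·(λ - 2) = 0.
Eigenvalues: -7, 2.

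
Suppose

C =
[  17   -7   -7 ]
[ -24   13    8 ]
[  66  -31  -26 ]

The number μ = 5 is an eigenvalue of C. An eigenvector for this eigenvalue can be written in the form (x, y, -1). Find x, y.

We need (C - 5I)v = 0.
C - 5I = [[12, -7, -7], [-24, 8, 8], [66, -31, -31]].
Row 1: (12)·x + (-7)·y + (-7)·-1 = 0
Row 2: (-24)·x + (8)·y + (8)·-1 = 0
Row 3: (66)·x + (-31)·y + (-31)·-1 = 0
Solving gives x = 0, y = 1.
Check: C·(0, 1, -1) = (0, 5, -5) = 5·(0, 1, -1).

0, 1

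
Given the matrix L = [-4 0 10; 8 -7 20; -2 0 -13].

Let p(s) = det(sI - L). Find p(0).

504

p(0) = det(0·I − L) = det(−L) = (−1)^3·det(L).
det(L) = -504, so p(0) = 504.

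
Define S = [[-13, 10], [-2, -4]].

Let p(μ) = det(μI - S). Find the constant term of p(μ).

p(μ) = μ^2 + 17μ + 72.
The constant term is 72.

72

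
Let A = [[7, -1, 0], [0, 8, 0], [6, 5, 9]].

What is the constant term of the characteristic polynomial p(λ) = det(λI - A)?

p(0) = det(0·I − A) = det(−A) = (−1)^3·det(A).
det(A) = 504, so p(0) = -504.

-504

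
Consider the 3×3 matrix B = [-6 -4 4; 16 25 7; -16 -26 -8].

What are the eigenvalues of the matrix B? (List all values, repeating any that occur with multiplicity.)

-1, 2, 10

The characteristic polynomial is p(lambda) = det(lambda·I - B).
Cofactor expansion gives p(lambda) = lambda^3 - 11·lambda^2 + 8·lambda + 20.
Since p(2) = 0, lambda = 2 is a root.
Factor out (lambda - 2): p(lambda) = (lambda - 2)·(lambda^2 - 9·lambda - 10).
The quadratic factors as (lambda + 1)·(lambda - 10).
Eigenvalues: -1, 2, 10.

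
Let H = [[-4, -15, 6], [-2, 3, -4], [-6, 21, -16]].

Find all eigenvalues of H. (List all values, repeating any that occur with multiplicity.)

Compute the characteristic polynomial p(t) = det(tI - H).
Cofactor expansion gives p(t) = t^3 + 17t^2 + 94t + 168.
Try t = -6: p(-6) = 0, so -6 is a root.
Factor out (t + 6): p(t) = (t + 6)·(t^2 + 11t + 28).
The quadratic factors as (t + 7)·(t + 4).
Eigenvalues: -7, -6, -4.

-7, -6, -4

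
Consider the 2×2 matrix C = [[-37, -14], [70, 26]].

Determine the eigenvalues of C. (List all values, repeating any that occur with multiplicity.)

det(C - rI) = (-37 - r)(26 - r) - (-14)·(70) = r^2 + 11r + 18.
This factors as (r + 9)·(r + 2) = 0.
Eigenvalues: -9, -2.

-9, -2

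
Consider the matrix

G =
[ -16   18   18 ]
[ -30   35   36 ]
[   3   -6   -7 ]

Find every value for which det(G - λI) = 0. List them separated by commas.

Compute the characteristic polynomial p(s) = det(sI - G).
Cofactor expansion gives p(s) = s^3 - 12s^2 + 9s + 22.
Try s = -1: p(-1) = 0, so -1 is a root.
Dividing by (s + 1) leaves s^2 - 13s + 22.
The quadratic factors as (s - 2)·(s - 11).
Eigenvalues: -1, 2, 11.

-1, 2, 11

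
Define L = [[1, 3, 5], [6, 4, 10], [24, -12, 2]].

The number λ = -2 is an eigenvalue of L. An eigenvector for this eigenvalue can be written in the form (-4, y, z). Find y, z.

-6, 6

We need (L + 2I)v = 0.
L + 2I = [[3, 3, 5], [6, 6, 10], [24, -12, 4]].
Row 1: (3)·-4 + (3)·y + (5)·z = 0
Row 2: (6)·-4 + (6)·y + (10)·z = 0
Row 3: (24)·-4 + (-12)·y + (4)·z = 0
Solving gives y = -6, z = 6.
Check: L·(-4, -6, 6) = (8, 12, -12) = -2·(-4, -6, 6).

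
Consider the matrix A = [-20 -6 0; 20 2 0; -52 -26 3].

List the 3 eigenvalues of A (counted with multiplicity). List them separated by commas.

The characteristic polynomial is p(s) = det(sI - A).
Cofactor expansion gives p(s) = s^3 + 15s^2 + 26s - 240.
Rational-root test: s = 3 gives p(3) = 0.
Factor out (s - 3): p(s) = (s - 3)·(s^2 + 18s + 80).
The quadratic factors as (s + 10)·(s + 8).
Eigenvalues: -10, -8, 3.

-10, -8, 3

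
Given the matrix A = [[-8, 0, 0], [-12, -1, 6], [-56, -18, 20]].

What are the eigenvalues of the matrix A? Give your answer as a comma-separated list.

Compute the characteristic polynomial p(λ) = det(λI - A).
Expanding the 3×3 determinant: p(λ) = λ^3 - 11λ^2 - 64λ + 704.
Since p(-8) = 0, λ = -8 is a root.
Dividing by (λ + 8) leaves λ^2 - 19λ + 88.
The quadratic factors as (λ - 8)·(λ - 11).
Eigenvalues: -8, 8, 11.

-8, 8, 11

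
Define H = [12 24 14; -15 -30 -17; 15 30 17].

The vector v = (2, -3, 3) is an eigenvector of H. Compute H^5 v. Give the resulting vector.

(-486, 729, -729)

First find the eigenvalue: Hv = (-6, 9, -9) = -3·(2, -3, 3), so λ = -3.
Then H^5 v = λ^5·v = (-3)^5·(2, -3, 3) = -243·(2, -3, 3) = (-486, 729, -729).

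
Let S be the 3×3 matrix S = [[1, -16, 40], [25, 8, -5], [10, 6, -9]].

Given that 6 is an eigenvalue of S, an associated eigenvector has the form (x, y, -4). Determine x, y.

0, -10

We need (S - 6I)v = 0.
S - 6I = [[-5, -16, 40], [25, 2, -5], [10, 6, -15]].
Row 1: (-5)·x + (-16)·y + (40)·-4 = 0
Row 2: (25)·x + (2)·y + (-5)·-4 = 0
Row 3: (10)·x + (6)·y + (-15)·-4 = 0
Solving gives x = 0, y = -10.
Check: S·(0, -10, -4) = (0, -60, -24) = 6·(0, -10, -4).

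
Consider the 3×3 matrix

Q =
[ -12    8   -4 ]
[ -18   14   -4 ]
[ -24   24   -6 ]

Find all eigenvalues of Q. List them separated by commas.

-6, -4, 6

Set up det(λI - Q) = 0.
Expanding along the first row, p(λ) = λ^3 + 4λ^2 - 36λ - 144.
Try λ = 6: p(6) = 0, so 6 is a root.
Factor out (λ - 6): p(λ) = (λ - 6)·(λ^2 + 10λ + 24).
The quadratic factors as (λ + 6)·(λ + 4).
Eigenvalues: -6, -4, 6.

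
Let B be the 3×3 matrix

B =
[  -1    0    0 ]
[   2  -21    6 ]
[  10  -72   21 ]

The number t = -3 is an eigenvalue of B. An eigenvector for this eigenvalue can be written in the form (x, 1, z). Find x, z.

We need (B + 3I)v = 0.
B + 3I = [[2, 0, 0], [2, -18, 6], [10, -72, 24]].
Row 1: (2)·x + (0)·1 + (0)·z = 0
Row 2: (2)·x + (-18)·1 + (6)·z = 0
Row 3: (10)·x + (-72)·1 + (24)·z = 0
Solving gives x = 0, z = 3.
Check: B·(0, 1, 3) = (0, -3, -9) = -3·(0, 1, 3).

0, 3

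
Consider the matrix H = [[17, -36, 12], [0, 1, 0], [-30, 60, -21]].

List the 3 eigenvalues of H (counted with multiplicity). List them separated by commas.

Set up det(tI - H) = 0.
Cofactor expansion gives p(t) = t^3 + 3t^2 - t - 3.
Try t = -3: p(-3) = 0, so -3 is a root.
Dividing by (t + 3) leaves t^2 - 1.
The quadratic factors as (t + 1)·(t - 1).
Eigenvalues: -3, -1, 1.

-3, -1, 1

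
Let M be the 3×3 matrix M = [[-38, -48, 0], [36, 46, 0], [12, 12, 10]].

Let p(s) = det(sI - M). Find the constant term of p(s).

200

p(s) = s^3 - 18s^2 + 60s + 200.
The constant term is 200.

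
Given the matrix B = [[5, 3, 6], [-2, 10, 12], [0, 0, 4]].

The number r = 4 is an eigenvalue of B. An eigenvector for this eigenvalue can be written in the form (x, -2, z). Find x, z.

0, 1

We need (B - 4I)v = 0.
B - 4I = [[1, 3, 6], [-2, 6, 12], [0, 0, 0]].
Row 1: (1)·x + (3)·-2 + (6)·z = 0
Row 2: (-2)·x + (6)·-2 + (12)·z = 0
Row 3: (0)·x + (0)·-2 + (0)·z = 0
Solving gives x = 0, z = 1.
Check: B·(0, -2, 1) = (0, -8, 4) = 4·(0, -2, 1).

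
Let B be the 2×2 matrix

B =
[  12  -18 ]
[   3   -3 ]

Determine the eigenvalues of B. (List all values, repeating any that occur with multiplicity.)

det(B - λI) = (12 - λ)(-3 - λ) - (-18)·(3) = λ^2 - 9λ + 18.
This factors as (λ - 3)·(λ - 6) = 0.
Eigenvalues: 3, 6.

3, 6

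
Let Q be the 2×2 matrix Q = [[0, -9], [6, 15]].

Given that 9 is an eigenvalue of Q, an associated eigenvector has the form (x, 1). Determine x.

We need (Q - 9I)v = 0.
Q - 9I = [[-9, -9], [6, 6]].
Row 1: (-9)·x + (-9)·1 = 0
Row 2: (6)·x + (6)·1 = 0
Solving gives x = -1.
Check: Q·(-1, 1) = (-9, 9) = 9·(-1, 1).

-1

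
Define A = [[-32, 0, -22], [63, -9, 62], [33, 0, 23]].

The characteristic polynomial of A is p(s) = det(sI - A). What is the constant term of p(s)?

-90

p(s) = s^3 + 18s^2 + 71s - 90.
The constant term is -90.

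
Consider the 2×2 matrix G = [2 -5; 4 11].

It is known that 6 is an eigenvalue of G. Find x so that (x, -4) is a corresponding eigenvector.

5

We need (G - 6I)v = 0.
G - 6I = [[-4, -5], [4, 5]].
Row 1: (-4)·x + (-5)·-4 = 0
Row 2: (4)·x + (5)·-4 = 0
Solving gives x = 5.
Check: G·(5, -4) = (30, -24) = 6·(5, -4).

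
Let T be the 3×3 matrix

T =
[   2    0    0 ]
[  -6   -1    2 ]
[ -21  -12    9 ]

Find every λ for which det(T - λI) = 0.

Compute the characteristic polynomial p(μ) = det(μI - T).
Cofactor expansion gives p(μ) = μ^3 - 10μ^2 + 31μ - 30.
Since p(2) = 0, μ = 2 is a root.
Factor out (μ - 2): p(μ) = (μ - 2)·(μ^2 - 8μ + 15).
The quadratic factors as (μ - 3)·(μ - 5).
Eigenvalues: 2, 3, 5.

2, 3, 5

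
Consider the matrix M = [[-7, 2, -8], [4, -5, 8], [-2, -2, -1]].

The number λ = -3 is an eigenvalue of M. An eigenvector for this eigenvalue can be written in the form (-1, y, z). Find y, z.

2, 1

We need (M + 3I)v = 0.
M + 3I = [[-4, 2, -8], [4, -2, 8], [-2, -2, 2]].
Row 1: (-4)·-1 + (2)·y + (-8)·z = 0
Row 2: (4)·-1 + (-2)·y + (8)·z = 0
Row 3: (-2)·-1 + (-2)·y + (2)·z = 0
Solving gives y = 2, z = 1.
Check: M·(-1, 2, 1) = (3, -6, -3) = -3·(-1, 2, 1).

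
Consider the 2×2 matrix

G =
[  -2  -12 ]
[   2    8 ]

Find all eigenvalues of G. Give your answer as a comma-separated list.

det(G - sI) = (-2 - s)(8 - s) - (-12)·(2) = s^2 - 6s + 8.
This factors as (s - 2)·(s - 4) = 0.
Eigenvalues: 2, 4.

2, 4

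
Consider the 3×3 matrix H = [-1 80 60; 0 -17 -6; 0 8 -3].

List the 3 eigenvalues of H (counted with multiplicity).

The characteristic polynomial is p(μ) = det(μI - H).
Expanding the 3×3 determinant: p(μ) = μ^3 + 21μ^2 + 119μ + 99.
Since p(-1) = 0, μ = -1 is a root.
Factor out (μ + 1): p(μ) = (μ + 1)·(μ^2 + 20μ + 99).
The quadratic factors as (μ + 11)·(μ + 9).
Eigenvalues: -11, -9, -1.

-11, -9, -1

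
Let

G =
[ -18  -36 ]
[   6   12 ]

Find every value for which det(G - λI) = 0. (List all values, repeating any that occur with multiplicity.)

det(G - μI) = (-18 - μ)(12 - μ) - (-36)·(6) = μ^2 + 6μ.
This factors as (μ + 6)·μ = 0.
Eigenvalues: -6, 0.

-6, 0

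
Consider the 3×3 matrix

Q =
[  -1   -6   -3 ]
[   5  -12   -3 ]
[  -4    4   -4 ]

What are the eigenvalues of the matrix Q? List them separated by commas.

-7, -6, -4

Set up det(μI - Q) = 0.
Expanding the 3×3 determinant: p(μ) = μ^3 + 17μ^2 + 94μ + 168.
Try μ = -6: p(-6) = 0, so -6 is a root.
Factor out (μ + 6): p(μ) = (μ + 6)·(μ^2 + 11μ + 28).
The quadratic factors as (μ + 7)·(μ + 4).
Eigenvalues: -7, -6, -4.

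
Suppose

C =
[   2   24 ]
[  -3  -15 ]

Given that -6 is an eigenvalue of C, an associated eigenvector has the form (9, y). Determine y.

We need (C + 6I)v = 0.
C + 6I = [[8, 24], [-3, -9]].
Row 1: (8)·9 + (24)·y = 0
Row 2: (-3)·9 + (-9)·y = 0
Solving gives y = -3.
Check: C·(9, -3) = (-54, 18) = -6·(9, -3).

-3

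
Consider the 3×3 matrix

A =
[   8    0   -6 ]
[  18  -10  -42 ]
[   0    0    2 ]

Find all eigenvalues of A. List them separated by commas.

Set up det(lambda·I - A) = 0.
Expanding along the first row, p(lambda) = lambda^3 - 84·lambda + 160.
Try lambda = 2: p(2) = 0, so 2 is a root.
Dividing by (lambda - 2) leaves lambda^2 + 2·lambda - 80.
The quadratic factors as (lambda + 10)·(lambda - 8).
Eigenvalues: -10, 2, 8.

-10, 2, 8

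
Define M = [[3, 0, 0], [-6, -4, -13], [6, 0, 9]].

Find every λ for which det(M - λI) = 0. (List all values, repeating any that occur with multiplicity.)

-4, 3, 9

Set up det(λI - M) = 0.
Cofactor expansion gives p(λ) = λ^3 - 8λ^2 - 21λ + 108.
Rational-root test: λ = 9 gives p(9) = 0.
Factor out (λ - 9): p(λ) = (λ - 9)·(λ^2 + λ - 12).
The quadratic factors as (λ + 4)·(λ - 3).
Eigenvalues: -4, 3, 9.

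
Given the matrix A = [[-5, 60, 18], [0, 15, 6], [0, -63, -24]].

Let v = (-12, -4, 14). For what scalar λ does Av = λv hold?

-6

Compute Av: A·(-12, -4, 14) = (72, 24, -84).
Since Av = λv, compare component 1: 72 = λ·-12, so λ = -6.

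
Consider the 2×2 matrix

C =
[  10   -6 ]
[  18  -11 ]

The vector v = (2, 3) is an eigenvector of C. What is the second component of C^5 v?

3

First find the eigenvalue: Cv = (2, 3) = 1·(2, 3), so λ = 1.
Then C^5 v = λ^5·v = 1^5·(2, 3) = 1·(2, 3) = (2, 3).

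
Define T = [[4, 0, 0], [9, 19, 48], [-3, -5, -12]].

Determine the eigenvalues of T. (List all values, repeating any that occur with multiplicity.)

3, 4, 4

The characteristic polynomial is p(λ) = det(λI - T).
Expanding along the first row, p(λ) = λ^3 - 11λ^2 + 40λ - 48.
Since p(3) = 0, λ = 3 is a root.
Factor out (λ - 3): p(λ) = (λ - 3)·(λ^2 - 8λ + 16).
The quadratic factor is (λ - 4)^2.
Eigenvalues: 3, 4, 4.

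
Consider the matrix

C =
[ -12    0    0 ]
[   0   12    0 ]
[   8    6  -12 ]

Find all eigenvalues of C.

-12, -12, 12

C is lower triangular, so its eigenvalues are the diagonal entries.
Diagonal: -12, 12, -12.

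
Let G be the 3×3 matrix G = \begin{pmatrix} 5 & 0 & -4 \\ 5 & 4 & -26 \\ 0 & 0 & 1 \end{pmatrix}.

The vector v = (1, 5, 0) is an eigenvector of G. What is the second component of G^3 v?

First find the eigenvalue: Gv = (5, 25, 0) = 5·(1, 5, 0), so λ = 5.
Then G^3 v = λ^3·v = 5^3·(1, 5, 0) = 125·(1, 5, 0) = (125, 625, 0).

625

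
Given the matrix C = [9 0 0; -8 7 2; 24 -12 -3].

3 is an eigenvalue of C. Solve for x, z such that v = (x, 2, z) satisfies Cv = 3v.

We need (C - 3I)v = 0.
C - 3I = [[6, 0, 0], [-8, 4, 2], [24, -12, -6]].
Row 1: (6)·x + (0)·2 + (0)·z = 0
Row 2: (-8)·x + (4)·2 + (2)·z = 0
Row 3: (24)·x + (-12)·2 + (-6)·z = 0
Solving gives x = 0, z = -4.
Check: C·(0, 2, -4) = (0, 6, -12) = 3·(0, 2, -4).

0, -4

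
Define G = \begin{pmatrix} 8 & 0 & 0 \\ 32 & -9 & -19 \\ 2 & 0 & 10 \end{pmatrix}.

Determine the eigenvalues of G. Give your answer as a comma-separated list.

The characteristic polynomial is p(λ) = det(λI - G).
Expanding the 3×3 determinant: p(λ) = λ^3 - 9λ^2 - 82λ + 720.
Since p(8) = 0, λ = 8 is a root.
Dividing by (λ - 8) leaves λ^2 - λ - 90.
The quadratic factors as (λ + 9)·(λ - 10).
Eigenvalues: -9, 8, 10.

-9, 8, 10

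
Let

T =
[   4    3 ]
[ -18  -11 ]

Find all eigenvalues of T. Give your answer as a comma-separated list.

det(T - rI) = (4 - r)(-11 - r) - (3)·(-18) = r^2 + 7r + 10.
This factors as (r + 5)·(r + 2) = 0.
Eigenvalues: -5, -2.

-5, -2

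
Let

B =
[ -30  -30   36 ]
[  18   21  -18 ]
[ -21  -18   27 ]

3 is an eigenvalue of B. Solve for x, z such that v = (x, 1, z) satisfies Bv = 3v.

-2, -1

We need (B - 3I)v = 0.
B - 3I = [[-33, -30, 36], [18, 18, -18], [-21, -18, 24]].
Row 1: (-33)·x + (-30)·1 + (36)·z = 0
Row 2: (18)·x + (18)·1 + (-18)·z = 0
Row 3: (-21)·x + (-18)·1 + (24)·z = 0
Solving gives x = -2, z = -1.
Check: B·(-2, 1, -1) = (-6, 3, -3) = 3·(-2, 1, -1).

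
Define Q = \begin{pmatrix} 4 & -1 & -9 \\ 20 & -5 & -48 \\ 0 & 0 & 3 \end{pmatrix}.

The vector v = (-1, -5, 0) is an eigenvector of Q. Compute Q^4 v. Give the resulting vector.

First find the eigenvalue: Qv = (1, 5, 0) = -1·(-1, -5, 0), so λ = -1.
Then Q^4 v = λ^4·v = (-1)^4·(-1, -5, 0) = 1·(-1, -5, 0) = (-1, -5, 0).

(-1, -5, 0)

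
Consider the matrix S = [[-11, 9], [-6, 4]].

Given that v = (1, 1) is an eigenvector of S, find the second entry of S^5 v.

First find the eigenvalue: Sv = (-2, -2) = -2·(1, 1), so λ = -2.
Then S^5 v = λ^5·v = (-2)^5·(1, 1) = -32·(1, 1) = (-32, -32).

-32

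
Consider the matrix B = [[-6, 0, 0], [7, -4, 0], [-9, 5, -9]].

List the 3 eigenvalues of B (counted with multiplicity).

-9, -6, -4

B is lower triangular, so its eigenvalues are the diagonal entries.
Diagonal: -6, -4, -9.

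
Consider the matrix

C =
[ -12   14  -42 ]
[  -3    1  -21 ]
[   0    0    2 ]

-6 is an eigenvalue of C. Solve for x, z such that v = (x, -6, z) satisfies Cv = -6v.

-14, 0

We need (C + 6I)v = 0.
C + 6I = [[-6, 14, -42], [-3, 7, -21], [0, 0, 8]].
Row 1: (-6)·x + (14)·-6 + (-42)·z = 0
Row 2: (-3)·x + (7)·-6 + (-21)·z = 0
Row 3: (0)·x + (0)·-6 + (8)·z = 0
Solving gives x = -14, z = 0.
Check: C·(-14, -6, 0) = (84, 36, 0) = -6·(-14, -6, 0).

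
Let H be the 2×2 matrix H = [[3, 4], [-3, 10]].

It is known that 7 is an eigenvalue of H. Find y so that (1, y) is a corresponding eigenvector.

We need (H - 7I)v = 0.
H - 7I = [[-4, 4], [-3, 3]].
Row 1: (-4)·1 + (4)·y = 0
Row 2: (-3)·1 + (3)·y = 0
Solving gives y = 1.
Check: H·(1, 1) = (7, 7) = 7·(1, 1).

1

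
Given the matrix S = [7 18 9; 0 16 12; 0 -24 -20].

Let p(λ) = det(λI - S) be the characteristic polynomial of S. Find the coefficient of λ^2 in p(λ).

-3

The coefficient of λ^2 of det(λI - S) is −trace(S).
trace(S) = (7) + (16) + (-20) = 3, so the coefficient is -3.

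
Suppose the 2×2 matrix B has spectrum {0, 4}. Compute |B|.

det(B) is the product of the eigenvalues: (0) · (4) = 0.

0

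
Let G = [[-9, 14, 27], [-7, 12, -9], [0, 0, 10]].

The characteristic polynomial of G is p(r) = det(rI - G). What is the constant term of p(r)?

p(r) = r^3 - 13r^2 + 20r + 100.
The constant term is 100.

100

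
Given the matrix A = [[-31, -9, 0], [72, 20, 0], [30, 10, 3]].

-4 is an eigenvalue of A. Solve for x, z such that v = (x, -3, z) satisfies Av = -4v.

1, 0

We need (A + 4I)v = 0.
A + 4I = [[-27, -9, 0], [72, 24, 0], [30, 10, 7]].
Row 1: (-27)·x + (-9)·-3 + (0)·z = 0
Row 2: (72)·x + (24)·-3 + (0)·z = 0
Row 3: (30)·x + (10)·-3 + (7)·z = 0
Solving gives x = 1, z = 0.
Check: A·(1, -3, 0) = (-4, 12, 0) = -4·(1, -3, 0).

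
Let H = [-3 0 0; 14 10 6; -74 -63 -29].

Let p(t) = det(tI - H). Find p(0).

264

p(0) = det(0·I − H) = det(−H) = (−1)^3·det(H).
det(H) = -264, so p(0) = 264.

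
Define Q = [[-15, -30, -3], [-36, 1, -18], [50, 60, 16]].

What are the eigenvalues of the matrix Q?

Set up det(sI - Q) = 0.
Expanding the 3×3 determinant: p(s) = s^3 - 2s^2 - 89s + 90.
Try s = 1: p(1) = 0, so 1 is a root.
Factor out (s - 1): p(s) = (s - 1)·(s^2 - s - 90).
The quadratic factors as (s + 9)·(s - 10).
Eigenvalues: -9, 1, 10.

-9, 1, 10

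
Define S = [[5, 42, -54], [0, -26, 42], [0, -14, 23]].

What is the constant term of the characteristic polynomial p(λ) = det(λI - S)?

50

p(0) = det(0·I − S) = det(−S) = (−1)^3·det(S).
det(S) = -50, so p(0) = 50.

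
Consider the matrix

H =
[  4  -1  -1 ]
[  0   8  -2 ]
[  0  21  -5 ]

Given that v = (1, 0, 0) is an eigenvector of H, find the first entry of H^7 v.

16384

First find the eigenvalue: Hv = (4, 0, 0) = 4·(1, 0, 0), so λ = 4.
Then H^7 v = λ^7·v = 4^7·(1, 0, 0) = 16384·(1, 0, 0) = (16384, 0, 0).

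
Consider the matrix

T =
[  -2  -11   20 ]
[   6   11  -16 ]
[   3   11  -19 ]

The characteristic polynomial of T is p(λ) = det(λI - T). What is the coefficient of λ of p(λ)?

-11

p(λ) = λ^3 + 10λ^2 - 11λ.
The coefficient of λ is -11.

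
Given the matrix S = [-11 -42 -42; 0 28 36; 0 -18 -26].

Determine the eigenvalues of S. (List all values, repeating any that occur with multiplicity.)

-11, -8, 10

Set up det(tI - S) = 0.
Expanding along the first row, p(t) = t^3 + 9t^2 - 102t - 880.
Since p(-8) = 0, t = -8 is a root.
Dividing by (t + 8) leaves t^2 + t - 110.
The quadratic factors as (t + 11)·(t - 10).
Eigenvalues: -11, -8, 10.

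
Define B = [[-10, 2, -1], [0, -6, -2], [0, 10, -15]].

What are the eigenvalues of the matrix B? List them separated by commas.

-11, -10, -10

The characteristic polynomial is p(lambda) = det(lambda·I - B).
Expanding along the first row, p(lambda) = lambda^3 + 31·lambda^2 + 320·lambda + 1100.
Try lambda = -11: p(-11) = 0, so -11 is a root.
Dividing by (lambda + 11) leaves lambda^2 + 20·lambda + 100.
The quadratic factor is (lambda + 10)^2.
Eigenvalues: -11, -10, -10.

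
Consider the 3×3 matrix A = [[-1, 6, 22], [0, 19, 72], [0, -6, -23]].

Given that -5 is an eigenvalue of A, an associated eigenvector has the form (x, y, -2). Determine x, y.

2, 6

We need (A + 5I)v = 0.
A + 5I = [[4, 6, 22], [0, 24, 72], [0, -6, -18]].
Row 1: (4)·x + (6)·y + (22)·-2 = 0
Row 2: (0)·x + (24)·y + (72)·-2 = 0
Row 3: (0)·x + (-6)·y + (-18)·-2 = 0
Solving gives x = 2, y = 6.
Check: A·(2, 6, -2) = (-10, -30, 10) = -5·(2, 6, -2).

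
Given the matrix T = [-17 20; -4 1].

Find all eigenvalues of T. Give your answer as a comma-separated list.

-9, -7

det(T - rI) = (-17 - r)(1 - r) - (20)·(-4) = r^2 + 16r + 63.
This factors as (r + 9)·(r + 7) = 0.
Eigenvalues: -9, -7.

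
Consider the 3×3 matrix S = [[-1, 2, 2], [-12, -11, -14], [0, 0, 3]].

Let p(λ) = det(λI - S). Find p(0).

-105

p(0) = det(0·I − S) = det(−S) = (−1)^3·det(S).
det(S) = 105, so p(0) = -105.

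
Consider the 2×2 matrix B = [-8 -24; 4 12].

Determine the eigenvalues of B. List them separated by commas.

0, 4

det(B - sI) = (-8 - s)(12 - s) - (-24)·(4) = s^2 - 4s.
This factors as s·(s - 4) = 0.
Eigenvalues: 0, 4.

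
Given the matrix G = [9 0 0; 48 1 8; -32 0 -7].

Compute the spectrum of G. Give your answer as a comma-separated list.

Set up det(lambda·I - G) = 0.
Cofactor expansion gives p(lambda) = lambda^3 - 3·lambda^2 - 61·lambda + 63.
Since p(1) = 0, lambda = 1 is a root.
Factor out (lambda - 1): p(lambda) = (lambda - 1)·(lambda^2 - 2·lambda - 63).
The quadratic factors as (lambda + 7)·(lambda - 9).
Eigenvalues: -7, 1, 9.

-7, 1, 9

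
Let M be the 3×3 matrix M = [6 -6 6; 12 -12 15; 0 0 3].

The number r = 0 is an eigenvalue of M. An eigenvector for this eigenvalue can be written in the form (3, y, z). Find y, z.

3, 0

We need (M)v = 0.
M = [[6, -6, 6], [12, -12, 15], [0, 0, 3]].
Row 1: (6)·3 + (-6)·y + (6)·z = 0
Row 2: (12)·3 + (-12)·y + (15)·z = 0
Row 3: (0)·3 + (0)·y + (3)·z = 0
Solving gives y = 3, z = 0.
Check: M·(3, 3, 0) = (0, 0, 0) = 0·(3, 3, 0).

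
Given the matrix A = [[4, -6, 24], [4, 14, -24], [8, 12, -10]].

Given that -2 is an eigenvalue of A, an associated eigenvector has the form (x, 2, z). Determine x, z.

-2, 1

We need (A + 2I)v = 0.
A + 2I = [[6, -6, 24], [4, 16, -24], [8, 12, -8]].
Row 1: (6)·x + (-6)·2 + (24)·z = 0
Row 2: (4)·x + (16)·2 + (-24)·z = 0
Row 3: (8)·x + (12)·2 + (-8)·z = 0
Solving gives x = -2, z = 1.
Check: A·(-2, 2, 1) = (4, -4, -2) = -2·(-2, 2, 1).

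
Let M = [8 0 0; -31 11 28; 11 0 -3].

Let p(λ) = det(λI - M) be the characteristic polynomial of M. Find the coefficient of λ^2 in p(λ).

-16

The coefficient of λ^2 of det(λI - M) is −trace(M).
trace(M) = (8) + (11) + (-3) = 16, so the coefficient is -16.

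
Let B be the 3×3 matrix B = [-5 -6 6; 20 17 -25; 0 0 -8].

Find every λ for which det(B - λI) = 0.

Compute the characteristic polynomial p(s) = det(sI - B).
Expanding the 3×3 determinant: p(s) = s^3 - 4s^2 - 61s + 280.
Try s = 5: p(5) = 0, so 5 is a root.
Factor out (s - 5): p(s) = (s - 5)·(s^2 + s - 56).
The quadratic factors as (s + 8)·(s - 7).
Eigenvalues: -8, 5, 7.

-8, 5, 7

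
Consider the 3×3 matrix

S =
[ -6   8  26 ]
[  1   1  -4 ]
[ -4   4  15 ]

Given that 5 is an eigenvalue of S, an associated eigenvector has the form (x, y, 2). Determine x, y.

4, -1

We need (S - 5I)v = 0.
S - 5I = [[-11, 8, 26], [1, -4, -4], [-4, 4, 10]].
Row 1: (-11)·x + (8)·y + (26)·2 = 0
Row 2: (1)·x + (-4)·y + (-4)·2 = 0
Row 3: (-4)·x + (4)·y + (10)·2 = 0
Solving gives x = 4, y = -1.
Check: S·(4, -1, 2) = (20, -5, 10) = 5·(4, -1, 2).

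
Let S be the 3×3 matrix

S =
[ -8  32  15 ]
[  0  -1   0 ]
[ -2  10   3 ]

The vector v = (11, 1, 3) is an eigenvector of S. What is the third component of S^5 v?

First find the eigenvalue: Sv = (-11, -1, -3) = -1·(11, 1, 3), so λ = -1.
Then S^5 v = λ^5·v = (-1)^5·(11, 1, 3) = -1·(11, 1, 3) = (-11, -1, -3).

-3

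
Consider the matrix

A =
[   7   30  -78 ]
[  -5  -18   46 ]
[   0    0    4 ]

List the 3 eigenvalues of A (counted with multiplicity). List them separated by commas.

Compute the characteristic polynomial p(μ) = det(μI - A).
Expanding along the first row, p(μ) = μ^3 + 7μ^2 - 20μ - 96.
Try μ = 4: p(4) = 0, so 4 is a root.
Factor out (μ - 4): p(μ) = (μ - 4)·(μ^2 + 11μ + 24).
The quadratic factors as (μ + 8)·(μ + 3).
Eigenvalues: -8, -3, 4.

-8, -3, 4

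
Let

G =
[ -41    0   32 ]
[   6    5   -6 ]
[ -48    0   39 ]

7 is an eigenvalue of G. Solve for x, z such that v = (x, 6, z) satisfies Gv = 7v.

We need (G - 7I)v = 0.
G - 7I = [[-48, 0, 32], [6, -2, -6], [-48, 0, 32]].
Row 1: (-48)·x + (0)·6 + (32)·z = 0
Row 2: (6)·x + (-2)·6 + (-6)·z = 0
Row 3: (-48)·x + (0)·6 + (32)·z = 0
Solving gives x = -4, z = -6.
Check: G·(-4, 6, -6) = (-28, 42, -42) = 7·(-4, 6, -6).

-4, -6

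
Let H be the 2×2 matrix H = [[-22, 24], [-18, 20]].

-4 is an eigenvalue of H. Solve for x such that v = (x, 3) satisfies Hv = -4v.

We need (H + 4I)v = 0.
H + 4I = [[-18, 24], [-18, 24]].
Row 1: (-18)·x + (24)·3 = 0
Row 2: (-18)·x + (24)·3 = 0
Solving gives x = 4.
Check: H·(4, 3) = (-16, -12) = -4·(4, 3).

4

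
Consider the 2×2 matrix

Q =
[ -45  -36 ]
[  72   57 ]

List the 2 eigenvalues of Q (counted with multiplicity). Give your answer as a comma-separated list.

3, 9

det(Q - μI) = (-45 - μ)(57 - μ) - (-36)·(72) = μ^2 - 12μ + 27.
This factors as (μ - 3)·(μ - 9) = 0.
Eigenvalues: 3, 9.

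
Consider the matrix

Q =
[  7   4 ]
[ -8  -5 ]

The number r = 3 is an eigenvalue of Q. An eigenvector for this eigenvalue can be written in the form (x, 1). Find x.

We need (Q - 3I)v = 0.
Q - 3I = [[4, 4], [-8, -8]].
Row 1: (4)·x + (4)·1 = 0
Row 2: (-8)·x + (-8)·1 = 0
Solving gives x = -1.
Check: Q·(-1, 1) = (-3, 3) = 3·(-1, 1).

-1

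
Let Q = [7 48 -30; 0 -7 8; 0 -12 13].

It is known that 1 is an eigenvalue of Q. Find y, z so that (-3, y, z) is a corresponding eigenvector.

We need (Q - 1I)v = 0.
Q - 1I = [[6, 48, -30], [0, -8, 8], [0, -12, 12]].
Row 1: (6)·-3 + (48)·y + (-30)·z = 0
Row 2: (0)·-3 + (-8)·y + (8)·z = 0
Row 3: (0)·-3 + (-12)·y + (12)·z = 0
Solving gives y = 1, z = 1.
Check: Q·(-3, 1, 1) = (-3, 1, 1) = 1·(-3, 1, 1).

1, 1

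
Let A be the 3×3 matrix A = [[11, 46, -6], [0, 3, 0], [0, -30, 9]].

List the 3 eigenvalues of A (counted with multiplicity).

The characteristic polynomial is p(λ) = det(λI - A).
Expanding the 3×3 determinant: p(λ) = λ^3 - 23λ^2 + 159λ - 297.
Since p(11) = 0, λ = 11 is a root.
Dividing by (λ - 11) leaves λ^2 - 12λ + 27.
The quadratic factors as (λ - 3)·(λ - 9).
Eigenvalues: 3, 9, 11.

3, 9, 11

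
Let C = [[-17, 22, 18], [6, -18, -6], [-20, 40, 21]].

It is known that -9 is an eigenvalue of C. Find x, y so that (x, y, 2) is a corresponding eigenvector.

We need (C + 9I)v = 0.
C + 9I = [[-8, 22, 18], [6, -9, -6], [-20, 40, 30]].
Row 1: (-8)·x + (22)·y + (18)·2 = 0
Row 2: (6)·x + (-9)·y + (-6)·2 = 0
Row 3: (-20)·x + (40)·y + (30)·2 = 0
Solving gives x = -1, y = -2.
Check: C·(-1, -2, 2) = (9, 18, -18) = -9·(-1, -2, 2).

-1, -2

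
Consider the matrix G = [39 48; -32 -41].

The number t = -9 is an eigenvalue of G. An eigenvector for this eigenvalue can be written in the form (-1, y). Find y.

1

We need (G + 9I)v = 0.
G + 9I = [[48, 48], [-32, -32]].
Row 1: (48)·-1 + (48)·y = 0
Row 2: (-32)·-1 + (-32)·y = 0
Solving gives y = 1.
Check: G·(-1, 1) = (9, -9) = -9·(-1, 1).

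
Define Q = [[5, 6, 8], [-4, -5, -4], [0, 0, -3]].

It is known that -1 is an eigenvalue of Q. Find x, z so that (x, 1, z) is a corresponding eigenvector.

We need (Q + 1I)v = 0.
Q + 1I = [[6, 6, 8], [-4, -4, -4], [0, 0, -2]].
Row 1: (6)·x + (6)·1 + (8)·z = 0
Row 2: (-4)·x + (-4)·1 + (-4)·z = 0
Row 3: (0)·x + (0)·1 + (-2)·z = 0
Solving gives x = -1, z = 0.
Check: Q·(-1, 1, 0) = (1, -1, 0) = -1·(-1, 1, 0).

-1, 0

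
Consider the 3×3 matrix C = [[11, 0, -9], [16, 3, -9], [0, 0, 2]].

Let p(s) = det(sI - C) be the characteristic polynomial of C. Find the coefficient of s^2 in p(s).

-16

The coefficient of s^2 of det(sI - C) is −trace(C).
trace(C) = (11) + (3) + (2) = 16, so the coefficient is -16.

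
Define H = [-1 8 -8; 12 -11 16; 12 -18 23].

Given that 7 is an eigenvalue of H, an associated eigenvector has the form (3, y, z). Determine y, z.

-6, -9

We need (H - 7I)v = 0.
H - 7I = [[-8, 8, -8], [12, -18, 16], [12, -18, 16]].
Row 1: (-8)·3 + (8)·y + (-8)·z = 0
Row 2: (12)·3 + (-18)·y + (16)·z = 0
Row 3: (12)·3 + (-18)·y + (16)·z = 0
Solving gives y = -6, z = -9.
Check: H·(3, -6, -9) = (21, -42, -63) = 7·(3, -6, -9).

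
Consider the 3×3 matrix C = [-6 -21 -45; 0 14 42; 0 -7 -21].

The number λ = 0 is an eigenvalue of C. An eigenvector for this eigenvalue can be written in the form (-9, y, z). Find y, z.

We need (C)v = 0.
C = [[-6, -21, -45], [0, 14, 42], [0, -7, -21]].
Row 1: (-6)·-9 + (-21)·y + (-45)·z = 0
Row 2: (0)·-9 + (14)·y + (42)·z = 0
Row 3: (0)·-9 + (-7)·y + (-21)·z = 0
Solving gives y = 9, z = -3.
Check: C·(-9, 9, -3) = (0, 0, 0) = 0·(-9, 9, -3).

9, -3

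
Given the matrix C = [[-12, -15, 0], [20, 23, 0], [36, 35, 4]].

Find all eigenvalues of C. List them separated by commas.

The characteristic polynomial is p(lambda) = det(lambda·I - C).
Expanding the 3×3 determinant: p(lambda) = lambda^3 - 15·lambda^2 + 68·lambda - 96.
Try lambda = 4: p(4) = 0, so 4 is a root.
Dividing by (lambda - 4) leaves lambda^2 - 11·lambda + 24.
The quadratic factors as (lambda - 3)·(lambda - 8).
Eigenvalues: 3, 4, 8.

3, 4, 8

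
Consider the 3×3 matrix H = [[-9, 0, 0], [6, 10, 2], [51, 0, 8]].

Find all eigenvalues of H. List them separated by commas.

The characteristic polynomial is p(r) = det(rI - H).
Expanding along the first row, p(r) = r^3 - 9r^2 - 82r + 720.
Try r = 10: p(10) = 0, so 10 is a root.
Factor out (r - 10): p(r) = (r - 10)·(r^2 + r - 72).
The quadratic factors as (r + 9)·(r - 8).
Eigenvalues: -9, 8, 10.

-9, 8, 10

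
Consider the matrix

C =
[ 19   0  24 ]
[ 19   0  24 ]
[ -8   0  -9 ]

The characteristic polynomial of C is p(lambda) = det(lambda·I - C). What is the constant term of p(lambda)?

p(lambda) = lambda^3 - 10·lambda^2 + 21·lambda.
The constant term is 0.

0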